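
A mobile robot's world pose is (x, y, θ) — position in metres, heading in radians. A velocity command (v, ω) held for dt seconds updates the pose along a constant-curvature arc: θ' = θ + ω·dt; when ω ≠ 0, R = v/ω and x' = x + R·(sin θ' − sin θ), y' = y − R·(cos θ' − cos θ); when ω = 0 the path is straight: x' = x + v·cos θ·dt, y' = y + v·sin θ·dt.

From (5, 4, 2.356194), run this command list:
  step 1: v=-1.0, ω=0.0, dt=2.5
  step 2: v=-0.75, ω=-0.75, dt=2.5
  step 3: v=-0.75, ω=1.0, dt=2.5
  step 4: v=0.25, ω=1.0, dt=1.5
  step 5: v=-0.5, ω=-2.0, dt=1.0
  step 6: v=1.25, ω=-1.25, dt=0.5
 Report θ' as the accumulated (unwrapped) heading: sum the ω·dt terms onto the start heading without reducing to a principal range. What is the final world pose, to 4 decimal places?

(6.5182, -0.3077, 1.8562)

step 1: θ'=2.3562 (straight) → pose (6.7678, 2.2322, 2.3562)
step 2: θ'=0.4812 (R=1.0000) → pose (6.5235, 0.6387, 0.4812)
step 3: θ'=2.9812 (R=-0.7500) → pose (6.7508, -0.7665, 2.9812)
step 4: θ'=4.4812 (R=0.2500) → pose (6.4676, -0.9560, 4.4812)
step 5: θ'=2.4812 (R=0.2500) → pose (6.8643, -0.8159, 2.4812)
step 6: θ'=1.8562 (R=-1.0000) → pose (6.5182, -0.3077, 1.8562)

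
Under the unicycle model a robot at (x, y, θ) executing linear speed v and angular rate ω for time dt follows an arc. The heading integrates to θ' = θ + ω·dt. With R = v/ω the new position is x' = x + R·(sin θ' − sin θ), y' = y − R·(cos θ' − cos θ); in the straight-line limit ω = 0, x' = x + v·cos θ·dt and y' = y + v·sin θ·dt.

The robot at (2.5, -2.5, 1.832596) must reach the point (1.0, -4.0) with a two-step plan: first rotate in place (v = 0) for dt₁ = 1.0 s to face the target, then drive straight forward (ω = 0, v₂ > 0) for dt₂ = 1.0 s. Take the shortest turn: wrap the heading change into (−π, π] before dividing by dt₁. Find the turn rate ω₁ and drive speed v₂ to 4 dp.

heading to target = atan2(-4−-2.5, 1−2.5) = -2.3562
Δθ = wrap(-2.3562 − 1.8326) = 2.0944; ω₁ = Δθ/dt₁ = 2.0944
distance = √((1−2.5)² + (-4−-2.5)²) = 2.1213; v₂ = distance/dt₂ = 2.1213

ω₁ = 2.0944, v₂ = 2.1213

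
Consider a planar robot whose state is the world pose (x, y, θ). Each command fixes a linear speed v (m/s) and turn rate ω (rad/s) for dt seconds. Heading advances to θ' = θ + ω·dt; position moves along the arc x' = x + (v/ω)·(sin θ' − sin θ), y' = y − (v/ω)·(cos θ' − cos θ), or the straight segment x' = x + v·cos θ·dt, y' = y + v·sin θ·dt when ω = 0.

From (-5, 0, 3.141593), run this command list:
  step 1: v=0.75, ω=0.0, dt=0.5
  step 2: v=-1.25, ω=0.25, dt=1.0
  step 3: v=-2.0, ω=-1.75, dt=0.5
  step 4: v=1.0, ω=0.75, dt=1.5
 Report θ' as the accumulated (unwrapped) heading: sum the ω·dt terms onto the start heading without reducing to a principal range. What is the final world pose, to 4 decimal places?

step 1: θ'=3.1416 (straight) → pose (-5.3750, 0.0000, 3.1416)
step 2: θ'=3.3916 (R=-5.0000) → pose (-4.1380, 0.1554, 3.3916)
step 3: θ'=2.5166 (R=1.1429) → pose (-3.1866, -0.0251, 2.5166)
step 4: θ'=3.6416 (R=1.3333) → pose (-4.6059, 0.0638, 3.6416)

(-4.6059, 0.0638, 3.6416)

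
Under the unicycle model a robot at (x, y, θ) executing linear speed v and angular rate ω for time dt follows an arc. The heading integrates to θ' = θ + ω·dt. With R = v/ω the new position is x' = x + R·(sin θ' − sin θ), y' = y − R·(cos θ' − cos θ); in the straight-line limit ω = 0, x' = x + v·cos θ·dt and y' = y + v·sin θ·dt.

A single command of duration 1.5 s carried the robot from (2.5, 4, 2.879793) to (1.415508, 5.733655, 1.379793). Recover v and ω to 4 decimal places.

v = 1.5000, ω = -1.0000

Δθ = 1.379793 − 2.879793 = -1.500000
ω = Δθ/dt = -1.500000/1.5 = -1.0000
R = −Δy/(cos θ' − cos θ) = -1.5000
v = R·ω = -1.5000·-1.0000 = 1.5000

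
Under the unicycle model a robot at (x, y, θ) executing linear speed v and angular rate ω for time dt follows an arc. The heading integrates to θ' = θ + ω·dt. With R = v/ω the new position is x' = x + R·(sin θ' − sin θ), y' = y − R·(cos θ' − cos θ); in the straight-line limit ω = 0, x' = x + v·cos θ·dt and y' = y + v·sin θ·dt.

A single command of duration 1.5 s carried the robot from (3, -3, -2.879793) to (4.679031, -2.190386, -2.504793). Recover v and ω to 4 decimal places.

Δθ = -2.504793 − -2.879793 = 0.375000
ω = Δθ/dt = 0.375000/1.5 = 0.2500
R = Δx/(sin θ' − sin θ) = -5.0000
v = R·ω = -5.0000·0.2500 = -1.2500

v = -1.2500, ω = 0.2500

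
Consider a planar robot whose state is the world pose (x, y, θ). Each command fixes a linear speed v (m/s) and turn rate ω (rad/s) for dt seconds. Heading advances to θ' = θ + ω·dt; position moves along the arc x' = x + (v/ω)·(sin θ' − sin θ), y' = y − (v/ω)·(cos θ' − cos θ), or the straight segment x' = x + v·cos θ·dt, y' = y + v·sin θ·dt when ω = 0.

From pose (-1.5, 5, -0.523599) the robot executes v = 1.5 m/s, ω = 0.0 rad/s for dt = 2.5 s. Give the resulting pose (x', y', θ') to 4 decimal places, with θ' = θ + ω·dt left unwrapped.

(1.7476, 3.1250, -0.5236)

θ' = -0.5236 + 0.0·2.5 = -0.5236
ω = 0 → straight: x' = -1.5 + 1.5·cos(-0.5236)·2.5 = 1.7476
y' = 5 + 1.5·sin(-0.5236)·2.5 = 3.1250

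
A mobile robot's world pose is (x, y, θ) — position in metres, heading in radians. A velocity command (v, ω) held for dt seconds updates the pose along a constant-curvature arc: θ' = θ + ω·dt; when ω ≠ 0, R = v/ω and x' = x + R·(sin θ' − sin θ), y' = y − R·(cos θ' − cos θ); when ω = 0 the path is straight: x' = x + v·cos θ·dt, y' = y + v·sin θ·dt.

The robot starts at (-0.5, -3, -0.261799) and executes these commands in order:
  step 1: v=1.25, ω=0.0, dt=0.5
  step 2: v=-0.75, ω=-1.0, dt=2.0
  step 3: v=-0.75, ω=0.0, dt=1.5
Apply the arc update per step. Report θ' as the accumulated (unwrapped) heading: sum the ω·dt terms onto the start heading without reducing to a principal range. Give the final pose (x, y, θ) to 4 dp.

(0.4368, -1.0924, -2.2618)

step 1: θ'=-0.2618 (straight) → pose (0.1037, -3.1618, -0.2618)
step 2: θ'=-2.2618 (R=0.7500) → pose (-0.2801, -1.9593, -2.2618)
step 3: θ'=-2.2618 (straight) → pose (0.4368, -1.0924, -2.2618)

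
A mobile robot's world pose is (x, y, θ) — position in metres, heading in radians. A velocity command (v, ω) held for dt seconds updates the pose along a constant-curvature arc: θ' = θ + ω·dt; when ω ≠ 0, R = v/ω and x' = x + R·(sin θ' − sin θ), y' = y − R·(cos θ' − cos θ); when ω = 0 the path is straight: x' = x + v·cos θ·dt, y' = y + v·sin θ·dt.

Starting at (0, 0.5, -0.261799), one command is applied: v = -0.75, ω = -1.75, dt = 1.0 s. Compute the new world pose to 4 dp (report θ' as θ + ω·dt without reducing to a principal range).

θ' = -0.2618 + -1.75·1.0 = -2.0118
R = v/ω = -0.75/-1.75 = 0.4286
x' = 0 + 0.4286·(sin -2.0118 − sin -0.2618) = -0.2766
y' = 0.5 − 0.4286·(cos -2.0118 − cos -0.2618) = 1.0969

(-0.2766, 1.0969, -2.0118)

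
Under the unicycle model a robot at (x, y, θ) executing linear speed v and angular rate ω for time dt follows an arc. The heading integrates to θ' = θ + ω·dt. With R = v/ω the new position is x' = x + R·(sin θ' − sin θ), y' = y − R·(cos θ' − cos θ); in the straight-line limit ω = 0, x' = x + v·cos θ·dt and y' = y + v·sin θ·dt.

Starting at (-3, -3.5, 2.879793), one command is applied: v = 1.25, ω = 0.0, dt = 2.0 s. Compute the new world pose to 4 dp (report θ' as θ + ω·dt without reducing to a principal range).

θ' = 2.8798 + 0.0·2.0 = 2.8798
ω = 0 → straight: x' = -3 + 1.25·cos(2.8798)·2.0 = -5.4148
y' = -3.5 + 1.25·sin(2.8798)·2.0 = -2.8530

(-5.4148, -2.8530, 2.8798)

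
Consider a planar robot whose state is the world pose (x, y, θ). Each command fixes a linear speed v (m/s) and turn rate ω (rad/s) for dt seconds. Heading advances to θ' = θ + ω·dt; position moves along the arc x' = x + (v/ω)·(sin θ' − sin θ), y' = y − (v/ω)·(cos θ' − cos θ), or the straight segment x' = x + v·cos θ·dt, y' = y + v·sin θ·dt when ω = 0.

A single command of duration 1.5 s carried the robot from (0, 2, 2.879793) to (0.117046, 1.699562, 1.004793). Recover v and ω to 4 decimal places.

Δθ = 1.004793 − 2.879793 = -1.875000
ω = Δθ/dt = -1.875000/1.5 = -1.2500
R = −Δy/(cos θ' − cos θ) = 0.2000
v = R·ω = 0.2000·-1.2500 = -0.2500

v = -0.2500, ω = -1.2500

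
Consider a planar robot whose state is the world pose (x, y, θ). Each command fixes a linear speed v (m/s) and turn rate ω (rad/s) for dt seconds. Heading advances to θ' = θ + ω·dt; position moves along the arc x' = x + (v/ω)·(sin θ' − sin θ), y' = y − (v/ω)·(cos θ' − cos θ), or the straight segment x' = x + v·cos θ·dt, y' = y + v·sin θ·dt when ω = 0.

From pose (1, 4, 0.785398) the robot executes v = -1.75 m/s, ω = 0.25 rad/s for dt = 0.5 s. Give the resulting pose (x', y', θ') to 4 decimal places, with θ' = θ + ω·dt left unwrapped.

θ' = 0.7854 + 0.25·0.5 = 0.9104
R = v/ω = -1.75/0.25 = -7.0000
x' = 1 + -7.0000·(sin 0.9104 − sin 0.7854) = 0.4215
y' = 4 − -7.0000·(cos 0.9104 − cos 0.7854) = 3.3443

(0.4215, 3.3443, 0.9104)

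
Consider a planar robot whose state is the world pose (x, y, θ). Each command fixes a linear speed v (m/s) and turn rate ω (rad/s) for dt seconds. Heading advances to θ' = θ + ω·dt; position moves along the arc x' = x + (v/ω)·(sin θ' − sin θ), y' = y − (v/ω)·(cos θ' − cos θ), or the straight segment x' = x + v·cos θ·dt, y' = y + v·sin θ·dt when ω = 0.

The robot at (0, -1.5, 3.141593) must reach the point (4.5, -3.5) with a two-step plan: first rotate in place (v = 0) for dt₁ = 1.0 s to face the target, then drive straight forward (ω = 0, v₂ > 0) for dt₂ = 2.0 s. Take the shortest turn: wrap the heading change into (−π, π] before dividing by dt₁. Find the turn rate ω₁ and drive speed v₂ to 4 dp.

ω₁ = 2.7234, v₂ = 2.4622

heading to target = atan2(-3.5−-1.5, 4.5−0) = -0.4182
Δθ = wrap(-0.4182 − 3.1416) = 2.7234; ω₁ = Δθ/dt₁ = 2.7234
distance = √((4.5−0)² + (-3.5−-1.5)²) = 4.9244; v₂ = distance/dt₂ = 2.4622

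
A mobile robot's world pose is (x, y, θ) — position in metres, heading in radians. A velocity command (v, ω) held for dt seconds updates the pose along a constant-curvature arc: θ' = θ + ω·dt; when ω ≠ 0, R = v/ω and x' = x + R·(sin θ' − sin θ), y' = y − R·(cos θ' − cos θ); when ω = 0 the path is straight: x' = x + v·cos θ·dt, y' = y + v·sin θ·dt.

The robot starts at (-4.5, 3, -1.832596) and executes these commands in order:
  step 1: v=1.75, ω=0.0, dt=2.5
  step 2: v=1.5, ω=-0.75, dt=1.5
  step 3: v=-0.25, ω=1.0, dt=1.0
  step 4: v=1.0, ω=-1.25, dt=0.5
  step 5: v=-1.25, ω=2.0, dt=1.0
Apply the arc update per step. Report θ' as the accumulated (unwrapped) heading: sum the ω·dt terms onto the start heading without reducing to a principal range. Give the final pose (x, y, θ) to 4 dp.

(-7.3167, -1.8477, -0.5826)

step 1: θ'=-1.8326 (straight) → pose (-5.6323, -1.2259, -1.8326)
step 2: θ'=-2.9576 (R=-2.0000) → pose (-7.1983, -2.6745, -2.9576)
step 3: θ'=-1.9576 (R=-0.2500) → pose (-7.0125, -2.5231, -1.9576)
step 4: θ'=-2.5826 (R=-0.8000) → pose (-7.3291, -2.8995, -2.5826)
step 5: θ'=-0.5826 (R=-0.6250) → pose (-7.3167, -1.8477, -0.5826)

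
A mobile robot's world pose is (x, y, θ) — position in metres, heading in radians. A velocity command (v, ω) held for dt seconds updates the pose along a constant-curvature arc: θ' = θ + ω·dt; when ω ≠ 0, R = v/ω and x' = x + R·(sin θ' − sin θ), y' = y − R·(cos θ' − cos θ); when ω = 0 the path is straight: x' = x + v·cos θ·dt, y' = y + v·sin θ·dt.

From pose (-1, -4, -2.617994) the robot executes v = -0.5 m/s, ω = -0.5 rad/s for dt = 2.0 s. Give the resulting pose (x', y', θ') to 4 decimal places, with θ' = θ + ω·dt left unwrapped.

θ' = -2.6180 + -0.5·2.0 = -3.6180
R = v/ω = -0.5/-0.5 = 1.0000
x' = -1 + 1.0000·(sin -3.6180 − sin -2.6180) = -0.0414
y' = -4 − 1.0000·(cos -3.6180 − cos -2.6180) = -3.9774

(-0.0414, -3.9774, -3.6180)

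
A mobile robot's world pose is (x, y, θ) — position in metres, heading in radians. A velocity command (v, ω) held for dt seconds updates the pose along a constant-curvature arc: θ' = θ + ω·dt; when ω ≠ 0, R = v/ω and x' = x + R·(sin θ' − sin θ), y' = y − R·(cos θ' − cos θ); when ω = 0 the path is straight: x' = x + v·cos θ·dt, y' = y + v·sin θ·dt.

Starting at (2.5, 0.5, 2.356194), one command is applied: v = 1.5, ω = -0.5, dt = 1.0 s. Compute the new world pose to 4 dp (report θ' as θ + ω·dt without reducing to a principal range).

(1.7427, 1.7767, 1.8562)

θ' = 2.3562 + -0.5·1.0 = 1.8562
R = v/ω = 1.5/-0.5 = -3.0000
x' = 2.5 + -3.0000·(sin 1.8562 − sin 2.3562) = 1.7427
y' = 0.5 − -3.0000·(cos 1.8562 − cos 2.3562) = 1.7767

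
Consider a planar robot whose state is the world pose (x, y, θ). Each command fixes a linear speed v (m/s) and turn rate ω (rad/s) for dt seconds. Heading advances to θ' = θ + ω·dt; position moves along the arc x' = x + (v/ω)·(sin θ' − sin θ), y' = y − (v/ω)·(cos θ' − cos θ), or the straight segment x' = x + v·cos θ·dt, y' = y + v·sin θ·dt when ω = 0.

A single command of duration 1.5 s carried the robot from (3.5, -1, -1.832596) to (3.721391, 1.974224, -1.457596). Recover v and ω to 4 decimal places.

Δθ = -1.457596 − -1.832596 = 0.375000
ω = Δθ/dt = 0.375000/1.5 = 0.2500
R = −Δy/(cos θ' − cos θ) = -8.0000
v = R·ω = -8.0000·0.2500 = -2.0000

v = -2.0000, ω = 0.2500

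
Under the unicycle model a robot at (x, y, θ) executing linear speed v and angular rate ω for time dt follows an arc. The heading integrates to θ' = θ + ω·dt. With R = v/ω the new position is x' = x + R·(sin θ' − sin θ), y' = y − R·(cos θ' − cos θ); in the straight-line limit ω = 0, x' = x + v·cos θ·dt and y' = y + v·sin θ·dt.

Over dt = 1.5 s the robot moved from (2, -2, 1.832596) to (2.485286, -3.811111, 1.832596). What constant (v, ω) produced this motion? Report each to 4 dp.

v = -1.2500, ω = 0.0000

Δθ = 1.832596 − 1.832596 = 0.000000
ω = Δθ/dt = 0.000000/1.5 = 0.0000
ω = 0 → v = (Δx·cos θ + Δy·sin θ)/dt = -1.2500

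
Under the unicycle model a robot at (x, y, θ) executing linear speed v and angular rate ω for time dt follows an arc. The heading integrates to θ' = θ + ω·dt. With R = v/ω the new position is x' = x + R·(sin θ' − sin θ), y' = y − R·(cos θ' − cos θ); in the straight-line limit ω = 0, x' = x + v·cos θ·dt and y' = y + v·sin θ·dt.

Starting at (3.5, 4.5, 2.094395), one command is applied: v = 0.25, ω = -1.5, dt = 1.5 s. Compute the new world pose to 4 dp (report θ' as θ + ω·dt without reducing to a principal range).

θ' = 2.0944 + -1.5·1.5 = -0.1556
R = v/ω = 0.25/-1.5 = -0.1667
x' = 3.5 + -0.1667·(sin -0.1556 − sin 2.0944) = 3.6702
y' = 4.5 − -0.1667·(cos -0.1556 − cos 2.0944) = 4.7480

(3.6702, 4.7480, -0.1556)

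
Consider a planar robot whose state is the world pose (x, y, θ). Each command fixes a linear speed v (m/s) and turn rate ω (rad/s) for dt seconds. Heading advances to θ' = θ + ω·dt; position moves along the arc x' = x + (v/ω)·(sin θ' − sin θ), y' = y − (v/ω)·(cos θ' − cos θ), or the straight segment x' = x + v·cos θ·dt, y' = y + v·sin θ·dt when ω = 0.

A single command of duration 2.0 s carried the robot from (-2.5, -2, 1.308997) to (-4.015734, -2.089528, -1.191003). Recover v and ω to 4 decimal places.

Δθ = -1.191003 − 1.308997 = -2.500000
ω = Δθ/dt = -2.500000/2.0 = -1.2500
R = Δx/(sin θ' − sin θ) = 0.8000
v = R·ω = 0.8000·-1.2500 = -1.0000

v = -1.0000, ω = -1.2500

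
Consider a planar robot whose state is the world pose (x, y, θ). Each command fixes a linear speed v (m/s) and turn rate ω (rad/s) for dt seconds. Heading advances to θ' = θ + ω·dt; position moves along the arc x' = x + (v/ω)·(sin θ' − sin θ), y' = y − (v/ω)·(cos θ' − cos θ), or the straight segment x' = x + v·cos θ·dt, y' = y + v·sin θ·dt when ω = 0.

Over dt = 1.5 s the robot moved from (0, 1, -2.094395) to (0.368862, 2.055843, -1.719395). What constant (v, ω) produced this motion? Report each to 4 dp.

Δθ = -1.719395 − -2.094395 = 0.375000
ω = Δθ/dt = 0.375000/1.5 = 0.2500
R = −Δy/(cos θ' − cos θ) = -3.0000
v = R·ω = -3.0000·0.2500 = -0.7500

v = -0.7500, ω = 0.2500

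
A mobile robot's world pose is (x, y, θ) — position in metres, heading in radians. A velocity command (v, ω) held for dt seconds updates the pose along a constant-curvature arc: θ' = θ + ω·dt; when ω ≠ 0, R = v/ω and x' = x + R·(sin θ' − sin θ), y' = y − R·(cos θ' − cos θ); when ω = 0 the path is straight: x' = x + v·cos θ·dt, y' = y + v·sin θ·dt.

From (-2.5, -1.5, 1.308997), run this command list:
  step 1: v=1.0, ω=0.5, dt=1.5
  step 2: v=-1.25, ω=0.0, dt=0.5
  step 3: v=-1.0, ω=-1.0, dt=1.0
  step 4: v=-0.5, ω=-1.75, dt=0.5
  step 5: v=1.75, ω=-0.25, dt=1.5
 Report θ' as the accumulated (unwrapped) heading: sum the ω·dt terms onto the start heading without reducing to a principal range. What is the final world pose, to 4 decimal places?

step 1: θ'=2.0590 (R=2.0000) → pose (-2.6655, -0.0443, 2.0590)
step 2: θ'=2.0590 (straight) → pose (-2.3723, -0.5963, 2.0590)
step 3: θ'=1.0590 (R=1.0000) → pose (-2.3837, -1.5551, 1.0590)
step 4: θ'=0.1840 (R=0.2857) → pose (-2.5805, -1.6960, 0.1840)
step 5: θ'=-0.1910 (R=-7.0000) → pose (0.0291, -1.7052, -0.1910)

(0.0291, -1.7052, -0.1910)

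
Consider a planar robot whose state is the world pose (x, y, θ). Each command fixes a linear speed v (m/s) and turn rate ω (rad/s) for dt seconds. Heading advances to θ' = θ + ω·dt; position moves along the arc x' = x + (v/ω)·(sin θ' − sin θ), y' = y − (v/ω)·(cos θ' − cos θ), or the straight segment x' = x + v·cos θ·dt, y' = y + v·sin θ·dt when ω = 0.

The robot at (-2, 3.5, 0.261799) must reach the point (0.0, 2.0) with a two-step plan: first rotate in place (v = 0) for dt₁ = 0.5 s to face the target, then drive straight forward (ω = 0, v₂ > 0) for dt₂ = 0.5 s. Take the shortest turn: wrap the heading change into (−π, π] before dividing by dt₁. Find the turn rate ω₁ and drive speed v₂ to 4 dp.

ω₁ = -1.8106, v₂ = 5.0000

heading to target = atan2(2−3.5, 0−-2) = -0.6435
Δθ = wrap(-0.6435 − 0.2618) = -0.9053; ω₁ = Δθ/dt₁ = -1.8106
distance = √((0−-2)² + (2−3.5)²) = 2.5000; v₂ = distance/dt₂ = 5.0000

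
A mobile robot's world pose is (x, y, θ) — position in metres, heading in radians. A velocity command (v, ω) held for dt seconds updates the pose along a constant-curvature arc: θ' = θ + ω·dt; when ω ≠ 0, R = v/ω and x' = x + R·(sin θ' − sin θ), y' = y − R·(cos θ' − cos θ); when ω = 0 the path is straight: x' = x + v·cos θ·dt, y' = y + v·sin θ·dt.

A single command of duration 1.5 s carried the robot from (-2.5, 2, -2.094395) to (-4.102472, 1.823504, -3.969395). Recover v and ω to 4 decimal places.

v = 1.2500, ω = -1.2500

Δθ = -3.969395 − -2.094395 = -1.875000
ω = Δθ/dt = -1.875000/1.5 = -1.2500
R = Δx/(sin θ' − sin θ) = -1.0000
v = R·ω = -1.0000·-1.2500 = 1.2500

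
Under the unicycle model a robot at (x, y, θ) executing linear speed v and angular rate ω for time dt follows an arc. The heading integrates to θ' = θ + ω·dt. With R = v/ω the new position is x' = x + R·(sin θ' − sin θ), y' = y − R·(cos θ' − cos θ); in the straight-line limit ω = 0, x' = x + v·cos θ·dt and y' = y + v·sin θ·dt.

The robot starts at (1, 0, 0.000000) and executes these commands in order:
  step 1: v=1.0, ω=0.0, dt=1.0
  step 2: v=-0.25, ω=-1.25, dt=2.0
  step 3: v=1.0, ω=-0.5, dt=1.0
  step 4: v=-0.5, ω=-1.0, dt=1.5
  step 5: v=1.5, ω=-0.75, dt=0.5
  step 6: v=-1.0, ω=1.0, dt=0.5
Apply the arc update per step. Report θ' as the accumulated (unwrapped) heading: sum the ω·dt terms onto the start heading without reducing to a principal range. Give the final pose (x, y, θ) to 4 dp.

step 1: θ'=0.0000 (straight) → pose (2.0000, 0.0000, 0.0000)
step 2: θ'=-2.5000 (R=0.2000) → pose (1.8803, 0.3602, -2.5000)
step 3: θ'=-3.0000 (R=-2.0000) → pose (0.9656, -0.0175, -3.0000)
step 4: θ'=-4.5000 (R=0.5000) → pose (1.5249, -0.4071, -4.5000)
step 5: θ'=-4.8750 (R=-2.0000) → pose (1.5064, 0.3383, -4.8750)
step 6: θ'=-4.3750 (R=-1.0000) → pose (1.5496, -0.1546, -4.3750)

(1.5496, -0.1546, -4.3750)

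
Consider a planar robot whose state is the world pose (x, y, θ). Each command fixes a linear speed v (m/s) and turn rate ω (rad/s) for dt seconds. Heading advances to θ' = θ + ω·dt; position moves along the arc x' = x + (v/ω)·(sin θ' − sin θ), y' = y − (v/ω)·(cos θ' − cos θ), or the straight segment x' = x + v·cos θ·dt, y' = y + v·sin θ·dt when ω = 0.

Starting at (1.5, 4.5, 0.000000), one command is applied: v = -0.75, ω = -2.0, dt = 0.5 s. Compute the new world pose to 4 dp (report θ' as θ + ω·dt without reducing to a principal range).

θ' = 0.0000 + -2.0·0.5 = -1.0000
R = v/ω = -0.75/-2.0 = 0.3750
x' = 1.5 + 0.3750·(sin -1.0000 − sin 0.0000) = 1.1844
y' = 4.5 − 0.3750·(cos -1.0000 − cos 0.0000) = 4.6724

(1.1844, 4.6724, -1.0000)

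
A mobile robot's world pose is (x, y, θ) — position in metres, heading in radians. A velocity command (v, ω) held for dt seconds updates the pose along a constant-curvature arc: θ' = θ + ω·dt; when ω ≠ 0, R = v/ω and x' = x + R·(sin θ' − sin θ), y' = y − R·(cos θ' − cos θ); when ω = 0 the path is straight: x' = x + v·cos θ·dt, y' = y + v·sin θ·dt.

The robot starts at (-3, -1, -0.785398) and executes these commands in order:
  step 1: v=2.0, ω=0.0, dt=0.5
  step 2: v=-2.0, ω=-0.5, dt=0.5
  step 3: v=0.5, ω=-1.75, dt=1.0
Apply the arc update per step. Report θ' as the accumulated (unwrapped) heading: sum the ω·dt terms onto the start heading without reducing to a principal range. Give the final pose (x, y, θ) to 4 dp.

step 1: θ'=-0.7854 (straight) → pose (-2.2929, -1.7071, -0.7854)
step 2: θ'=-1.0354 (R=4.0000) → pose (-2.9047, -0.9194, -1.0354)
step 3: θ'=-2.7854 (R=-0.2857) → pose (-3.0508, -1.3330, -2.7854)

(-3.0508, -1.3330, -2.7854)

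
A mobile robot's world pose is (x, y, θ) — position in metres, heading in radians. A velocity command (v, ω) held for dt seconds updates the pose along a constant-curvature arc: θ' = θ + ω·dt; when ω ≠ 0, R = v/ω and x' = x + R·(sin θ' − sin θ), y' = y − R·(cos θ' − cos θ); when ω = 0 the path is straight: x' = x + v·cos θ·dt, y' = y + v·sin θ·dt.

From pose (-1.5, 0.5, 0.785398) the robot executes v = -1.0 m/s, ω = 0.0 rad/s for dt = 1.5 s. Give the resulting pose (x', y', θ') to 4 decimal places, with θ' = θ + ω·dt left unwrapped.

(-2.5607, -0.5607, 0.7854)

θ' = 0.7854 + 0.0·1.5 = 0.7854
ω = 0 → straight: x' = -1.5 + -1.0·cos(0.7854)·1.5 = -2.5607
y' = 0.5 + -1.0·sin(0.7854)·1.5 = -0.5607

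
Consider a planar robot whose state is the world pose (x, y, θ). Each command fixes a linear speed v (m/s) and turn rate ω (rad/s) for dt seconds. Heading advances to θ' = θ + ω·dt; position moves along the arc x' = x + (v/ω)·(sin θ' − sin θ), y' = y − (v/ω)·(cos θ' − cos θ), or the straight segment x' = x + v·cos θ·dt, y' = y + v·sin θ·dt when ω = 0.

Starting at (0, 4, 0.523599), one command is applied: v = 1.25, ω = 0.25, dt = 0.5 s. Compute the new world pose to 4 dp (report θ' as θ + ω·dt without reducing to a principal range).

θ' = 0.5236 + 0.25·0.5 = 0.6486
R = v/ω = 1.25/0.25 = 5.0000
x' = 0 + 5.0000·(sin 0.6486 − sin 0.5236) = 0.5204
y' = 4 − 5.0000·(cos 0.6486 − cos 0.5236) = 4.3455

(0.5204, 4.3455, 0.6486)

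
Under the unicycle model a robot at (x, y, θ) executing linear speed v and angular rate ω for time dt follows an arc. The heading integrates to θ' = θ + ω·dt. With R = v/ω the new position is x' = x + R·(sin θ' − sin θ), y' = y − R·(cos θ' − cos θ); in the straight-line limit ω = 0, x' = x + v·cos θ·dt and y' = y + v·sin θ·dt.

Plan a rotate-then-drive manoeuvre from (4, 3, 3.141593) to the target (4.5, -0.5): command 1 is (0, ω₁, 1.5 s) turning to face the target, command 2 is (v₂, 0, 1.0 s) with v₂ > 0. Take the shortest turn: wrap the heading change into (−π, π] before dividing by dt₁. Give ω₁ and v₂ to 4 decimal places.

heading to target = atan2(-0.5−3, 4.5−4) = -1.4289
Δθ = wrap(-1.4289 − 3.1416) = 1.7127; ω₁ = Δθ/dt₁ = 1.1418
distance = √((4.5−4)² + (-0.5−3)²) = 3.5355; v₂ = distance/dt₂ = 3.5355

ω₁ = 1.1418, v₂ = 3.5355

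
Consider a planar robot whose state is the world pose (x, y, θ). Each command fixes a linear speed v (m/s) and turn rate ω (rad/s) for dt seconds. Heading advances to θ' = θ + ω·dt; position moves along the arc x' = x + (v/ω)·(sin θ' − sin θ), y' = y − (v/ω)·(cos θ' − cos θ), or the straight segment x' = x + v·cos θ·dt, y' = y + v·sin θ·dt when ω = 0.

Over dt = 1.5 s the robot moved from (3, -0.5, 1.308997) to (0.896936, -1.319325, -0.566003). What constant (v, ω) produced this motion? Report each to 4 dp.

v = -1.7500, ω = -1.2500

Δθ = -0.566003 − 1.308997 = -1.875000
ω = Δθ/dt = -1.875000/1.5 = -1.2500
R = Δx/(sin θ' − sin θ) = 1.4000
v = R·ω = 1.4000·-1.2500 = -1.7500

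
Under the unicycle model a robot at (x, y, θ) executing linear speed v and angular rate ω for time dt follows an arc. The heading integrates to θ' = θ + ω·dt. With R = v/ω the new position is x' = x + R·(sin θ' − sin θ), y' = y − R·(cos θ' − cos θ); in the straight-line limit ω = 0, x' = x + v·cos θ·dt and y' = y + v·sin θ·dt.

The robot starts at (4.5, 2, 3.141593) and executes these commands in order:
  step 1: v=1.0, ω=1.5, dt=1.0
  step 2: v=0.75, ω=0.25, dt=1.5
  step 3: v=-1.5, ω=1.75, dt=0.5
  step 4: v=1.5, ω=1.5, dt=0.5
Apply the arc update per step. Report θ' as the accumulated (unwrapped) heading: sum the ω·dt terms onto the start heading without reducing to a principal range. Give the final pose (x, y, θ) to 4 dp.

(4.2070, 0.7930, 6.6416)

step 1: θ'=4.6416 (R=0.6667) → pose (3.8350, 1.3805, 4.6416)
step 2: θ'=5.0166 (R=3.0000) → pose (3.9652, 0.2697, 5.0166)
step 3: θ'=5.8916 (R=-0.8571) → pose (3.4746, 0.8052, 5.8916)
step 4: θ'=6.6416 (R=1.0000) → pose (4.2070, 0.7930, 6.6416)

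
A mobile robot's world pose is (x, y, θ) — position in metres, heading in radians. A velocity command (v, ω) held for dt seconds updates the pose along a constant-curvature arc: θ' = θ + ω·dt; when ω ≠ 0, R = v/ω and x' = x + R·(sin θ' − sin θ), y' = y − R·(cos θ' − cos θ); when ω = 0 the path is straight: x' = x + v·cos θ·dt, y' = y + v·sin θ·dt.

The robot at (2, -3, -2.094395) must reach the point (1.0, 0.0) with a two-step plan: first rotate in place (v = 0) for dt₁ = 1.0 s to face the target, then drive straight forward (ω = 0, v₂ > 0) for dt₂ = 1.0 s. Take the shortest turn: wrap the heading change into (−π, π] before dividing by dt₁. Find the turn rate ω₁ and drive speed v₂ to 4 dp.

heading to target = atan2(0−-3, 1−2) = 1.8925
Δθ = wrap(1.8925 − -2.0944) = -2.2962; ω₁ = Δθ/dt₁ = -2.2962
distance = √((1−2)² + (0−-3)²) = 3.1623; v₂ = distance/dt₂ = 3.1623

ω₁ = -2.2962, v₂ = 3.1623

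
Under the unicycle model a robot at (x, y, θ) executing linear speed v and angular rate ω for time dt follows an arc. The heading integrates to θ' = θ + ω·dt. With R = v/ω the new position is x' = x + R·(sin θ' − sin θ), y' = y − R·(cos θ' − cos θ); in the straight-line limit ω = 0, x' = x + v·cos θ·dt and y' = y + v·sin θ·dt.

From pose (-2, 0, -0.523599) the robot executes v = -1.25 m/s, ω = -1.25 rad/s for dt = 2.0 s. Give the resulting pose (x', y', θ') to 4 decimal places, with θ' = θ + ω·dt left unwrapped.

θ' = -0.5236 + -1.25·2.0 = -3.0236
R = v/ω = -1.25/-1.25 = 1.0000
x' = -2 + 1.0000·(sin -3.0236 − sin -0.5236) = -1.6177
y' = 0 − 1.0000·(cos -3.0236 − cos -0.5236) = 1.8591

(-1.6177, 1.8591, -3.0236)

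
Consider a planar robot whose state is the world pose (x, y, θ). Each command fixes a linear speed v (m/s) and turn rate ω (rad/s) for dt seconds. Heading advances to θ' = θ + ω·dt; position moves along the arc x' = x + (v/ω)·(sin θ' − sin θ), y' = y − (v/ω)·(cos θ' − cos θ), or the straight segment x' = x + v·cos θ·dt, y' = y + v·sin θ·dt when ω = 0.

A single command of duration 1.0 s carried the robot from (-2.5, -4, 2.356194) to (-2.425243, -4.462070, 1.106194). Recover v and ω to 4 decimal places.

Δθ = 1.106194 − 2.356194 = -1.250000
ω = Δθ/dt = -1.250000/1.0 = -1.2500
R = −Δy/(cos θ' − cos θ) = 0.4000
v = R·ω = 0.4000·-1.2500 = -0.5000

v = -0.5000, ω = -1.2500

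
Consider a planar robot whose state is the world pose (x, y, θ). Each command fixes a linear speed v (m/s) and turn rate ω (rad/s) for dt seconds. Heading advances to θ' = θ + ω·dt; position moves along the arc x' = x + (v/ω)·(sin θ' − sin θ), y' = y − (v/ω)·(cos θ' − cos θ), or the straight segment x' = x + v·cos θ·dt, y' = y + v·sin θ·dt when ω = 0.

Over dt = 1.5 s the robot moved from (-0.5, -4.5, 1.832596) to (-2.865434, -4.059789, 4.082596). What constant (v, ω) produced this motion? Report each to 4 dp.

Δθ = 4.082596 − 1.832596 = 2.250000
ω = Δθ/dt = 2.250000/1.5 = 1.5000
R = Δx/(sin θ' − sin θ) = 1.3333
v = R·ω = 1.3333·1.5000 = 2.0000

v = 2.0000, ω = 1.5000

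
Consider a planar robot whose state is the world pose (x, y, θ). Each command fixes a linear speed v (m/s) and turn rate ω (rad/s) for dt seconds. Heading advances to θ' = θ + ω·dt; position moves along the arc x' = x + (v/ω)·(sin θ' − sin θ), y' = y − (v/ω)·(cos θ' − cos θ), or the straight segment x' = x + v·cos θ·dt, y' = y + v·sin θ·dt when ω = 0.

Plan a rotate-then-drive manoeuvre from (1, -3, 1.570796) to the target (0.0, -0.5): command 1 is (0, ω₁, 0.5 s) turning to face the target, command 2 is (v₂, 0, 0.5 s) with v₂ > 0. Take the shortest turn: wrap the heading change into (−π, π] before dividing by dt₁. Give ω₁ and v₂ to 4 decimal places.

ω₁ = 0.7610, v₂ = 5.3852

heading to target = atan2(-0.5−-3, 0−1) = 1.9513
Δθ = wrap(1.9513 − 1.5708) = 0.3805; ω₁ = Δθ/dt₁ = 0.7610
distance = √((0−1)² + (-0.5−-3)²) = 2.6926; v₂ = distance/dt₂ = 5.3852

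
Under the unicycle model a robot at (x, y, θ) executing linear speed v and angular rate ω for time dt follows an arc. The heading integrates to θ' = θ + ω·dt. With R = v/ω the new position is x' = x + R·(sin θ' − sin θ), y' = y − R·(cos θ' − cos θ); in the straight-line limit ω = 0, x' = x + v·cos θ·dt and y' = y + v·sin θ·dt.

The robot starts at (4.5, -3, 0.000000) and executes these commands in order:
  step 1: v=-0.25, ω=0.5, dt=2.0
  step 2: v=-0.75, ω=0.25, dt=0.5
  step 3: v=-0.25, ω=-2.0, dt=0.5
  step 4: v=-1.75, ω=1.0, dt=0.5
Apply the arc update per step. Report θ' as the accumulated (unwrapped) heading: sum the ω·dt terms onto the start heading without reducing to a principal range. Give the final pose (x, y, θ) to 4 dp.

(2.9939, -3.9445, 0.6250)

step 1: θ'=1.0000 (R=-0.5000) → pose (4.0793, -3.2298, 1.0000)
step 2: θ'=1.1250 (R=-3.0000) → pose (3.8969, -3.5572, 1.1250)
step 3: θ'=0.1250 (R=0.1250) → pose (3.7997, -3.6274, 0.1250)
step 4: θ'=0.6250 (R=-1.7500) → pose (2.9939, -3.9445, 0.6250)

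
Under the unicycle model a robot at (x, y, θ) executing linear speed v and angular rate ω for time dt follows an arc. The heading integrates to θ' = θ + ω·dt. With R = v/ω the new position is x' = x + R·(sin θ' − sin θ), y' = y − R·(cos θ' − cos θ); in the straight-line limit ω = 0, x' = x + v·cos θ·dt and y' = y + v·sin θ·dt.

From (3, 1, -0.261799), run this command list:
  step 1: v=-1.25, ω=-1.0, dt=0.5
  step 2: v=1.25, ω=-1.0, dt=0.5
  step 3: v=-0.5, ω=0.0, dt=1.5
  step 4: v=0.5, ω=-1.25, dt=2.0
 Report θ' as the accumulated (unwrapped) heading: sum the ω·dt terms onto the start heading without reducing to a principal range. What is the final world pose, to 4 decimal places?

step 1: θ'=-0.7618 (R=1.2500) → pose (2.4607, 1.3029, -0.7618)
step 2: θ'=-1.2618 (R=-1.2500) → pose (2.7888, 0.7785, -1.2618)
step 3: θ'=-1.2618 (straight) → pose (2.5607, 1.4930, -1.2618)
step 4: θ'=-3.7618 (R=-0.4000) → pose (1.9471, 1.0459, -3.7618)

(1.9471, 1.0459, -3.7618)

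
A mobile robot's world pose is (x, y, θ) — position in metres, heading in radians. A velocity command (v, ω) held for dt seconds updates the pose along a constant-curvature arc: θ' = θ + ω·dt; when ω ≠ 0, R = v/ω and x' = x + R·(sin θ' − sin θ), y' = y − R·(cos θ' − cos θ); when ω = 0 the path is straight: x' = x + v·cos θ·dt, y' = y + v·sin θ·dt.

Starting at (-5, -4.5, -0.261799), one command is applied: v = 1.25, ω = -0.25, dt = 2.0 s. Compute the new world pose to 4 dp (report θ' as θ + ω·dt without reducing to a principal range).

(-2.8430, -5.7117, -0.7618)

θ' = -0.2618 + -0.25·2.0 = -0.7618
R = v/ω = 1.25/-0.25 = -5.0000
x' = -5 + -5.0000·(sin -0.7618 − sin -0.2618) = -2.8430
y' = -4.5 − -5.0000·(cos -0.7618 − cos -0.2618) = -5.7117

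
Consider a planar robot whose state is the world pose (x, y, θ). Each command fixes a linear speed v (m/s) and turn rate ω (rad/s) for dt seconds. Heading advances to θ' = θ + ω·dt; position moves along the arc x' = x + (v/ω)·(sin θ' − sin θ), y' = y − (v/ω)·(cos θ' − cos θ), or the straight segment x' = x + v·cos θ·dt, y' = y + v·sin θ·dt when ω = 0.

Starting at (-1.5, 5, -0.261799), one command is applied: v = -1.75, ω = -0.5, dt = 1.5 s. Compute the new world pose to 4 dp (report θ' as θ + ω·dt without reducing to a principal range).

θ' = -0.2618 + -0.5·1.5 = -1.0118
R = v/ω = -1.75/-0.5 = 3.5000
x' = -1.5 + 3.5000·(sin -1.0118 − sin -0.2618) = -3.5614
y' = 5 − 3.5000·(cos -1.0118 − cos -0.2618) = 6.5246

(-3.5614, 6.5246, -1.0118)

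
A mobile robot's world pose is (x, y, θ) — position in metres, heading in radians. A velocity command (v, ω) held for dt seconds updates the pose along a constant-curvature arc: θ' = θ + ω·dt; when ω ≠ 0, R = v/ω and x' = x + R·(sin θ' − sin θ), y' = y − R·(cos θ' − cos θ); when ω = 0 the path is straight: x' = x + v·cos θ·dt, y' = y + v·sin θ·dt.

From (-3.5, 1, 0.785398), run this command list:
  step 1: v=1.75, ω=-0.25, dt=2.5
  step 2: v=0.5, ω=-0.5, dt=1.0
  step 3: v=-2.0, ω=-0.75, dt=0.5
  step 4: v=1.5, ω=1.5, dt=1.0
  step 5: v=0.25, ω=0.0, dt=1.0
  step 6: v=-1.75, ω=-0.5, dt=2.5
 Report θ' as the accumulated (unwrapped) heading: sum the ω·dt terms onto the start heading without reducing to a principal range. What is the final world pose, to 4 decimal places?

(-2.5385, 2.9871, -0.4646)

step 1: θ'=0.1604 (R=-7.0000) → pose (0.3318, 2.9604, 0.1604)
step 2: θ'=-0.3396 (R=-1.0000) → pose (0.8246, 2.9161, -0.3396)
step 3: θ'=-0.7146 (R=2.6667) → pose (-0.0346, 3.4162, -0.7146)
step 4: θ'=0.7854 (R=1.0000) → pose (1.3278, 3.4645, 0.7854)
step 5: θ'=0.7854 (straight) → pose (1.5046, 3.6412, 0.7854)
step 6: θ'=-0.4646 (R=3.5000) → pose (-2.5385, 2.9871, -0.4646)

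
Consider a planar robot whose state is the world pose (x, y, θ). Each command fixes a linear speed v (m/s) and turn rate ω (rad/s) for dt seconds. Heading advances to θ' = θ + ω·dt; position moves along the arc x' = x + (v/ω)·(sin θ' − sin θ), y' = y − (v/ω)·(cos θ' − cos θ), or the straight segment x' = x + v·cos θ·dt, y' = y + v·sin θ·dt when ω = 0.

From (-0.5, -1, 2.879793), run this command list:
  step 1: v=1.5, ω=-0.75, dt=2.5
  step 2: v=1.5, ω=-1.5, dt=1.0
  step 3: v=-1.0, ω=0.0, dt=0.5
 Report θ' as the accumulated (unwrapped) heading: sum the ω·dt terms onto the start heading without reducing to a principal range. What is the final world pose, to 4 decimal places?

step 1: θ'=1.0048 (R=-2.0000) → pose (-1.6705, 2.0044, 1.0048)
step 2: θ'=-0.4952 (R=-1.0000) → pose (-0.3512, 2.3480, -0.4952)
step 3: θ'=-0.4952 (straight) → pose (-0.7911, 2.5856, -0.4952)

(-0.7911, 2.5856, -0.4952)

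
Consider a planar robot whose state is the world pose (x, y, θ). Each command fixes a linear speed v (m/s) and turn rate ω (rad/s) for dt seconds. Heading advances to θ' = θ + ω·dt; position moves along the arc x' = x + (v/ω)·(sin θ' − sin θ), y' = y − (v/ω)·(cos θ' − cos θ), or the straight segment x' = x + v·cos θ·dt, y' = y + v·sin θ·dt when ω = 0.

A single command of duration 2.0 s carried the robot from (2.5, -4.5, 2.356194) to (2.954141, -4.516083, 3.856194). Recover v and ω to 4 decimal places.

Δθ = 3.856194 − 2.356194 = 1.500000
ω = Δθ/dt = 1.500000/2.0 = 0.7500
R = Δx/(sin θ' − sin θ) = -0.3333
v = R·ω = -0.3333·0.7500 = -0.2500

v = -0.2500, ω = 0.7500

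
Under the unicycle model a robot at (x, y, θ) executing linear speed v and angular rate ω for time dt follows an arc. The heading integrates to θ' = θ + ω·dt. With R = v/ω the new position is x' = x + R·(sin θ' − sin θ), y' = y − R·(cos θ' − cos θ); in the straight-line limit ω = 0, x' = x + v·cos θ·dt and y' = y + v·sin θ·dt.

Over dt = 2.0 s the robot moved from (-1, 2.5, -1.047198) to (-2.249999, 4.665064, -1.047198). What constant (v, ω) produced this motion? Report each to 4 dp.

v = -1.2500, ω = 0.0000

Δθ = -1.047198 − -1.047198 = 0.000000
ω = Δθ/dt = 0.000000/2.0 = 0.0000
ω = 0 → v = (Δx·cos θ + Δy·sin θ)/dt = -1.2500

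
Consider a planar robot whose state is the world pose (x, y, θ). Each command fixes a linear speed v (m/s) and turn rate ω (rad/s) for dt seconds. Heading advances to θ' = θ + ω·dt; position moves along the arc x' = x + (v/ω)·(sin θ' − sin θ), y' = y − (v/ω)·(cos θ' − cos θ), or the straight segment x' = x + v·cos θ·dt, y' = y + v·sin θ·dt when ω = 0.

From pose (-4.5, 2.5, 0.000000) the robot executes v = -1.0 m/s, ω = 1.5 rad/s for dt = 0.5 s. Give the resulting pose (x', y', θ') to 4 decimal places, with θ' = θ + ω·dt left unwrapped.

θ' = 0.0000 + 1.5·0.5 = 0.7500
R = v/ω = -1.0/1.5 = -0.6667
x' = -4.5 + -0.6667·(sin 0.7500 − sin 0.0000) = -4.9544
y' = 2.5 − -0.6667·(cos 0.7500 − cos 0.0000) = 2.3211

(-4.9544, 2.3211, 0.7500)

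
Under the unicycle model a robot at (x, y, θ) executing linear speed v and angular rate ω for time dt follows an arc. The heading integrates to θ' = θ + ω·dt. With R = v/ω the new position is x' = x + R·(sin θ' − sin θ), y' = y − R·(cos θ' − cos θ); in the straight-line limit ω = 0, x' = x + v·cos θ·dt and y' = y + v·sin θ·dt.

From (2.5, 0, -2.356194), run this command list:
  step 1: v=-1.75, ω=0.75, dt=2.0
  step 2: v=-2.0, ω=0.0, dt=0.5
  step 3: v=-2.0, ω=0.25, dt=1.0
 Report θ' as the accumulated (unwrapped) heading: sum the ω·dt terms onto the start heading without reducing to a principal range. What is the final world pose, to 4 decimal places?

(0.4724, 5.2664, -0.6062)

step 1: θ'=-0.8562 (R=-2.3333) → pose (2.6126, 3.1790, -0.8562)
step 2: θ'=-0.8562 (straight) → pose (1.9573, 3.9343, -0.8562)
step 3: θ'=-0.6062 (R=-8.0000) → pose (0.4724, 5.2664, -0.6062)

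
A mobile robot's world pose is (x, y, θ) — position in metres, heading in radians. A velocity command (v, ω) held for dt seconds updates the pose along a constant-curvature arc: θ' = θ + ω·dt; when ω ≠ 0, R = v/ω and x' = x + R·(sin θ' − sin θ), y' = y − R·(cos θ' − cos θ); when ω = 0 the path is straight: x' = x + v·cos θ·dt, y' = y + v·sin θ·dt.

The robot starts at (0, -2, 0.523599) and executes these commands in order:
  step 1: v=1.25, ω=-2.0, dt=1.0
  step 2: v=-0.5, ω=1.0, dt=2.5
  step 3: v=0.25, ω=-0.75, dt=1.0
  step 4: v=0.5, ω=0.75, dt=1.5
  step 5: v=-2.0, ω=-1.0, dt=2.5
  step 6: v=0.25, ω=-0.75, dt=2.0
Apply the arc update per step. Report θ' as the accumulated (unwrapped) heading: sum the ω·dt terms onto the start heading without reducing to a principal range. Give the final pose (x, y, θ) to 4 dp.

step 1: θ'=-1.4764 (R=-0.6250) → pose (0.9347, -2.4824, -1.4764)
step 2: θ'=1.0236 (R=-0.5000) → pose (0.0100, -2.2693, 1.0236)
step 3: θ'=0.2736 (R=-0.3333) → pose (0.2045, -2.1218, 0.2736)
step 4: θ'=1.3986 (R=0.6667) → pose (0.6812, -1.5942, 1.3986)
step 5: θ'=-1.1014 (R=2.0000) → pose (-3.0729, -2.1562, -1.1014)
step 6: θ'=-2.6014 (R=-0.3333) → pose (-3.1987, -2.5928, -2.6014)

(-3.1987, -2.5928, -2.6014)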